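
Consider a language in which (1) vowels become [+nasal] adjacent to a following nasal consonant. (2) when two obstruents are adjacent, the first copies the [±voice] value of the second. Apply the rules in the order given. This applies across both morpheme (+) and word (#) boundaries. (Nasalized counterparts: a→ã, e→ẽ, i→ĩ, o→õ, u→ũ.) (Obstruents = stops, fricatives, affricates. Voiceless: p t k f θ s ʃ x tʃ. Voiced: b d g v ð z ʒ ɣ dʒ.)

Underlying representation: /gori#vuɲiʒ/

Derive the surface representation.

Rule 1: /u/ before nasal /ɲ/ → [ũ]
After rule 1: gori#vũɲiʒ
Rule 2: no segment meets the rule's conditions; no change.

[gori#vũɲiʒ]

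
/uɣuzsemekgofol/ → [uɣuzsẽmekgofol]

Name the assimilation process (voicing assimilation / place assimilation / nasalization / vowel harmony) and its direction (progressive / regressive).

nasalization, regressive

/e/→[ẽ].
Each target copies a feature from the following segment, so the direction is regressive.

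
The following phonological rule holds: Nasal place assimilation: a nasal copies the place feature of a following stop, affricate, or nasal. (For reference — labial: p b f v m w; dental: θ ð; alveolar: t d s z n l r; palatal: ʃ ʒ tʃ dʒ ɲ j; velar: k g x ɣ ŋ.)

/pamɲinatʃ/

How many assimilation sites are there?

/m/ before /ɲ/ (palatal) → [ɲ]
1 segment changes.

1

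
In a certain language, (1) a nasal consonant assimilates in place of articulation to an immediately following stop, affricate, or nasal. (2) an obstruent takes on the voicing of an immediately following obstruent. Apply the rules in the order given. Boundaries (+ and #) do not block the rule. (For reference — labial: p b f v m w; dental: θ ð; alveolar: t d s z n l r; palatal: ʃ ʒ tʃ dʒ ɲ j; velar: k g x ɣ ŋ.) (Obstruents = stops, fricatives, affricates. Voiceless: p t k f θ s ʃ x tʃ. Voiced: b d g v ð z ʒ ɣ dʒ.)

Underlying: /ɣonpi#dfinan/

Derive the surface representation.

[ɣompi#tfinan]

Rule 1: /n/ before /p/ (labial) → [m]
After rule 1: ɣompi#dfinan
Rule 2: /d/ before /f/ (voiceless) → [t]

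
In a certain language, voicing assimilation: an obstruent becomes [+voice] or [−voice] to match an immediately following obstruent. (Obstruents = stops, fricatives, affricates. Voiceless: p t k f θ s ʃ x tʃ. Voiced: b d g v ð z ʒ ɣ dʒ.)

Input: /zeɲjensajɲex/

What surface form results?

[zeɲjensajɲex]

no segment meets the rule's conditions; no change.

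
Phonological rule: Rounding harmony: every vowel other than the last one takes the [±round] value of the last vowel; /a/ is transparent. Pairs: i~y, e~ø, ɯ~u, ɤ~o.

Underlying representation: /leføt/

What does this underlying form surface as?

[løføt]

/e/ harmonizes with /ø/ ([+round]) → [ø]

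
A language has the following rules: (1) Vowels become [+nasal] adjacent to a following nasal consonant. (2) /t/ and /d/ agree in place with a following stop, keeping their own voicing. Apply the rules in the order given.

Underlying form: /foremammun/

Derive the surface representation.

Rule 1: /e/ before nasal /m/ → [ẽ]
Rule 1: /a/ before nasal /m/ → [ã]
Rule 1: /u/ before nasal /n/ → [ũ]
After rule 1: forẽmãmmũn
Rule 2: no segment meets the rule's conditions; no change.

[forẽmãmmũn]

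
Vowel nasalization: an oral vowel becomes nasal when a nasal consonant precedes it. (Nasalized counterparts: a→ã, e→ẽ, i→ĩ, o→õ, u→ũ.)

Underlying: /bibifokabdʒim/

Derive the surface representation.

[bibifokabdʒim]

no segment meets the rule's conditions; no change.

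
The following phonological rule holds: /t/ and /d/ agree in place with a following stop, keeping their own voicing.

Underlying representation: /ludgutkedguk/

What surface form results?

[luggukkegguk]

/d/ before /g/ (velar) → [g]
/t/ before /k/ (velar) → [k]
/d/ before /g/ (velar) → [g]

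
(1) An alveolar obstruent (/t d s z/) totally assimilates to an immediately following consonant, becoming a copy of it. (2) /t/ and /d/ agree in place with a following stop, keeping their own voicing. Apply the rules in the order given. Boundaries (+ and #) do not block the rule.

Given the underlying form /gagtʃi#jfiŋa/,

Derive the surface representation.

[gagtʃi#jfiŋa]

Rule 1: no segment meets the rule's conditions; no change.
After rule 1: gagtʃi#jfiŋa
Rule 2: no segment meets the rule's conditions; no change.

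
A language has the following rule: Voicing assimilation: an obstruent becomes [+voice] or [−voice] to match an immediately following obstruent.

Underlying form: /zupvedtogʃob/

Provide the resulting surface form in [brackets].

/p/ before /v/ (voiced) → [b]
/d/ before /t/ (voiceless) → [t]
/g/ before /ʃ/ (voiceless) → [k]

[zubvettokʃob]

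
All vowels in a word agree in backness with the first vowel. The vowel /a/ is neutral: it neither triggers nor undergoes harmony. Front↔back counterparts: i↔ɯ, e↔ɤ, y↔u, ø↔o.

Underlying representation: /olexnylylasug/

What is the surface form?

/e/ harmonizes with /o/ ([+back]) → [ɤ]
/y/ harmonizes with /o/ ([+back]) → [u]
/y/ harmonizes with /o/ ([+back]) → [u]

[olɤxnululasug]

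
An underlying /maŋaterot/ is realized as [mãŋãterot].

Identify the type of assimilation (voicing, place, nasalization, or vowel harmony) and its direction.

/a/→[ã] /a/→[ã].
Each target copies a feature from the preceding segment, so the direction is progressive.

nasalization, progressive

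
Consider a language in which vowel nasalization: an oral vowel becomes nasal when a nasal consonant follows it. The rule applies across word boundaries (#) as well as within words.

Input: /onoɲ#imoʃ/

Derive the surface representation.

/o/ before nasal /n/ → [õ]
/o/ before nasal /ɲ/ → [õ]
/i/ before nasal /m/ → [ĩ]

[õnõɲ#ĩmoʃ]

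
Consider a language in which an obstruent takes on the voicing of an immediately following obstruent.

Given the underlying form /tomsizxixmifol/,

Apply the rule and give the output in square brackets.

[tomsisxixmifol]

/z/ before /x/ (voiceless) → [s]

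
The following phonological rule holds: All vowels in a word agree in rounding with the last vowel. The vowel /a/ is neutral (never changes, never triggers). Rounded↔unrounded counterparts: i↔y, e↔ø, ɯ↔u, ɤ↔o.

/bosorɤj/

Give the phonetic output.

/o/ harmonizes with /ɤ/ ([-round]) → [ɤ]
/o/ harmonizes with /ɤ/ ([-round]) → [ɤ]

[bɤsɤrɤj]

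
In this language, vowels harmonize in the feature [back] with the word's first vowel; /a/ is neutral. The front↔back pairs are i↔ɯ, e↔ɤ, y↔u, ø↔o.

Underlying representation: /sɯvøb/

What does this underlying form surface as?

/ø/ harmonizes with /ɯ/ ([+back]) → [o]

[sɯvob]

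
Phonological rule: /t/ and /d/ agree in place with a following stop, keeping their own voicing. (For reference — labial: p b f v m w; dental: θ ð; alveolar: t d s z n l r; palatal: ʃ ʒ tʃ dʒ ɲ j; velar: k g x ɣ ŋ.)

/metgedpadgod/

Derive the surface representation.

/t/ before /g/ (velar) → [k]
/d/ before /p/ (labial) → [b]
/d/ before /g/ (velar) → [g]

[mekgebpaggod]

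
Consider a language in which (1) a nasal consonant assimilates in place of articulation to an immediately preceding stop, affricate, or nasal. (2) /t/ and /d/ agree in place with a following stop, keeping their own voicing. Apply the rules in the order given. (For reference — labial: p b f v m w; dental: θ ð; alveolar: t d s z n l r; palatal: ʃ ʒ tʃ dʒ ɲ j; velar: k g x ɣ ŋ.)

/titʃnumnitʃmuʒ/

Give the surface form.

Rule 1: /n/ after /tʃ/ (palatal) → [ɲ]
Rule 1: /n/ after /m/ (labial) → [m]
Rule 1: /m/ after /tʃ/ (palatal) → [ɲ]
After rule 1: titʃɲummitʃɲuʒ
Rule 2: no segment meets the rule's conditions; no change.

[titʃɲummitʃɲuʒ]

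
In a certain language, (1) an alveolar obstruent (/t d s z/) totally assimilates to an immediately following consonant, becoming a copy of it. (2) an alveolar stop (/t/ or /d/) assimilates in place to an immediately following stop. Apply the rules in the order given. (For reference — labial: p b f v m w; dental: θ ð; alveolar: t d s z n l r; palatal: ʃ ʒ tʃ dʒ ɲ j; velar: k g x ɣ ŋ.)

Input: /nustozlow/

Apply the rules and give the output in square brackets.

Rule 1: /s/ before /t/ → [t] (total assimilation)
Rule 1: /z/ before /l/ → [l] (total assimilation)
After rule 1: nuttollow
Rule 2: no segment meets the rule's conditions; no change.

[nuttollow]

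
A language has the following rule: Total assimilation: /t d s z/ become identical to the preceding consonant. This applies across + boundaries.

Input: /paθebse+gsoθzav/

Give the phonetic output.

[paθebbe+ggoθθav]

/s/ after /b/ → [b] (total assimilation)
/s/ after /g/ → [g] (total assimilation)
/z/ after /θ/ → [θ] (total assimilation)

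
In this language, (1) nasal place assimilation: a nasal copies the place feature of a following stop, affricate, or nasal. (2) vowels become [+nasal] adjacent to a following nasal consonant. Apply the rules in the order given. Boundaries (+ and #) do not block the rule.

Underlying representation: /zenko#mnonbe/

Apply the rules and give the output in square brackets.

Rule 1: /n/ before /k/ (velar) → [ŋ]
Rule 1: /m/ before /n/ (alveolar) → [n]
Rule 1: /n/ before /b/ (labial) → [m]
After rule 1: zeŋko#nnombe
Rule 2: /e/ before nasal /ŋ/ → [ẽ]
Rule 2: /o/ before nasal /n/ → [õ]
Rule 2: /o/ before nasal /m/ → [õ]

[zẽŋkõ#nnõmbe]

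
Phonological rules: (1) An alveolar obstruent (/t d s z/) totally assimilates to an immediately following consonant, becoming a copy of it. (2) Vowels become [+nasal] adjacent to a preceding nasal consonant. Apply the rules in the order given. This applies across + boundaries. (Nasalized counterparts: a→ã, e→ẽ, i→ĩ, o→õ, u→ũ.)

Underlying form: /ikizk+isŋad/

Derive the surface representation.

[ikikk+iŋŋãd]

Rule 1: /z/ before /k/ → [k] (total assimilation)
Rule 1: /s/ before /ŋ/ → [ŋ] (total assimilation)
After rule 1: ikikk+iŋŋad
Rule 2: /a/ after nasal /ŋ/ → [ã]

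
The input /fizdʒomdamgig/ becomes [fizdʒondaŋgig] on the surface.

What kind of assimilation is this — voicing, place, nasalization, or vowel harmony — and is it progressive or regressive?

/m/→[n] /m/→[ŋ].
Each target copies a feature from the following segment, so the direction is regressive.

place assimilation, regressive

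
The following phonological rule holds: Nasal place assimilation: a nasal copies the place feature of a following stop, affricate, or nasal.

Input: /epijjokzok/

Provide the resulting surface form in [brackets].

no segment meets the rule's conditions; no change.

[epijjokzok]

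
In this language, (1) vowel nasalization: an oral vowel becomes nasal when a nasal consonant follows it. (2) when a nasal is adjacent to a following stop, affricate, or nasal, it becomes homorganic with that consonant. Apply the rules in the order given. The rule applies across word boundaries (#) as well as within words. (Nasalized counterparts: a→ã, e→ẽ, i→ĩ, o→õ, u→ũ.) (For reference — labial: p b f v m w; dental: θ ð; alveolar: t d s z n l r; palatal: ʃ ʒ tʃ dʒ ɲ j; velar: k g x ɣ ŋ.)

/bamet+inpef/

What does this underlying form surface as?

Rule 1: /a/ before nasal /m/ → [ã]
Rule 1: /i/ before nasal /n/ → [ĩ]
After rule 1: bãmet+ĩnpef
Rule 2: /n/ before /p/ (labial) → [m]

[bãmet+ĩmpef]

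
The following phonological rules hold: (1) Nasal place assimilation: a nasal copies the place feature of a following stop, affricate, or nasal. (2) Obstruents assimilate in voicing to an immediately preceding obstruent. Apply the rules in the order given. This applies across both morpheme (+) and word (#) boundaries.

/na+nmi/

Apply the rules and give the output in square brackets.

Rule 1: /n/ before /m/ (labial) → [m]
After rule 1: na+mmi
Rule 2: no segment meets the rule's conditions; no change.

[na+mmi]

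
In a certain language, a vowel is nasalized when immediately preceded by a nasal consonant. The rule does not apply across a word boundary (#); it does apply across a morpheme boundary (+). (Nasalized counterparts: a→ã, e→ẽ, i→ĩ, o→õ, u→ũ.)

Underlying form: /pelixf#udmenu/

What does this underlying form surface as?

/e/ after nasal /m/ → [ẽ]
/u/ after nasal /n/ → [ũ]

[pelixf#udmẽnũ]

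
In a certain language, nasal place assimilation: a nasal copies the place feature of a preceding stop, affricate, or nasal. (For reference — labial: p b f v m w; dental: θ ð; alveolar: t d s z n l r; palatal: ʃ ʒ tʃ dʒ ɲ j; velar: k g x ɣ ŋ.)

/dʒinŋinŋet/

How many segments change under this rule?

/ŋ/ after /n/ (alveolar) → [n]
/ŋ/ after /n/ (alveolar) → [n]
2 segments change.

2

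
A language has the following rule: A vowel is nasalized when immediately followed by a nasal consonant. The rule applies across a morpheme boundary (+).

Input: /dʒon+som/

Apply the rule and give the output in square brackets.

[dʒõn+sõm]

/o/ before nasal /n/ → [õ]
/o/ before nasal /m/ → [õ]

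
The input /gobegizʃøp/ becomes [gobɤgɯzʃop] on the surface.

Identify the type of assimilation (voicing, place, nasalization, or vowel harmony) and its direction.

/e/→[ɤ] /i/→[ɯ] /ø/→[o].
Vowels agree with the first vowel, so the harmony is progressive.

vowel harmony, progressive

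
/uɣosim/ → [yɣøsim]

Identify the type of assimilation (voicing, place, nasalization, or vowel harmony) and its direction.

/u/→[y] /o/→[ø].
Vowels agree with the last vowel, so the harmony is regressive.

vowel harmony, regressive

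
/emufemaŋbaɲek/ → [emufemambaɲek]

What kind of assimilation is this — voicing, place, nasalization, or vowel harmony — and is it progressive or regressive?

place assimilation, regressive

/ŋ/→[m].
Each target copies a feature from the following segment, so the direction is regressive.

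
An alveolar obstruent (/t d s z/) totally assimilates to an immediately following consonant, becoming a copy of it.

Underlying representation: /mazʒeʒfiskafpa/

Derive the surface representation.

/z/ before /ʒ/ → [ʒ] (total assimilation)
/s/ before /k/ → [k] (total assimilation)

[maʒʒeʒfikkafpa]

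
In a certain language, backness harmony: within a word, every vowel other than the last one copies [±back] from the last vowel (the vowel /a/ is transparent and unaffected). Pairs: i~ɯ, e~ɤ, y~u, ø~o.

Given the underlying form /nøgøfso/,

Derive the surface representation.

[nogofso]

/ø/ harmonizes with /o/ ([+back]) → [o]
/ø/ harmonizes with /o/ ([+back]) → [o]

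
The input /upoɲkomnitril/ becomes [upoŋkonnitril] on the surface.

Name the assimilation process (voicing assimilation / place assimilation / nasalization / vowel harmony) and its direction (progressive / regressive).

place assimilation, regressive

/ɲ/→[ŋ] /m/→[n].
Each target copies a feature from the following segment, so the direction is regressive.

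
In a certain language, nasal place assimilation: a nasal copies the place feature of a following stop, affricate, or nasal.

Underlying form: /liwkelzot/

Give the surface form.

[liwkelzot]

no segment meets the rule's conditions; no change.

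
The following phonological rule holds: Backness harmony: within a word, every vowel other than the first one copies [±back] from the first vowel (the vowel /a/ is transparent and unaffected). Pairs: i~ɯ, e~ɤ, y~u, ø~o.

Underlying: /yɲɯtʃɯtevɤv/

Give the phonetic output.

/ɯ/ harmonizes with /y/ ([-back]) → [i]
/ɯ/ harmonizes with /y/ ([-back]) → [i]
/ɤ/ harmonizes with /y/ ([-back]) → [e]

[yɲitʃitevev]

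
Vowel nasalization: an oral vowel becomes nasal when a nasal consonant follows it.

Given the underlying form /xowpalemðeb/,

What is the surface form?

/e/ before nasal /m/ → [ẽ]

[xowpalẽmðeb]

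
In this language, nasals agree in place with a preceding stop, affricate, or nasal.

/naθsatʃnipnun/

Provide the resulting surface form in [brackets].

[naθsatʃɲipmun]

/n/ after /tʃ/ (palatal) → [ɲ]
/n/ after /p/ (labial) → [m]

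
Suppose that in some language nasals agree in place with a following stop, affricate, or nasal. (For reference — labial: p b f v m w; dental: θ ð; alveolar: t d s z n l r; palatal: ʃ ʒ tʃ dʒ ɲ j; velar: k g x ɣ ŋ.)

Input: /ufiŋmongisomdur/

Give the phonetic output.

[ufimmoŋgisondur]

/ŋ/ before /m/ (labial) → [m]
/n/ before /g/ (velar) → [ŋ]
/m/ before /d/ (alveolar) → [n]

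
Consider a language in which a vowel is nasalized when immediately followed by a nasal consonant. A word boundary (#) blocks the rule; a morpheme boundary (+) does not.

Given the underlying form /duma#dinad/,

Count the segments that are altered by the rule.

/u/ before nasal /m/ → [ũ]
/i/ before nasal /n/ → [ĩ]
2 segments change.

2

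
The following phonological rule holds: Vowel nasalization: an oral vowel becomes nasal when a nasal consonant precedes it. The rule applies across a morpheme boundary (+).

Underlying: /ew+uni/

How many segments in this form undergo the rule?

1

/i/ after nasal /n/ → [ĩ]
1 segment changes.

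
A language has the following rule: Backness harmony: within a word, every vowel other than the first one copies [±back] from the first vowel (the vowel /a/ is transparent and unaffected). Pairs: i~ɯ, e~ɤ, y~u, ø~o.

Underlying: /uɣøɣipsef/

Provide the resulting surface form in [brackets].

/ø/ harmonizes with /u/ ([+back]) → [o]
/i/ harmonizes with /u/ ([+back]) → [ɯ]
/e/ harmonizes with /u/ ([+back]) → [ɤ]

[uɣoɣɯpsɤf]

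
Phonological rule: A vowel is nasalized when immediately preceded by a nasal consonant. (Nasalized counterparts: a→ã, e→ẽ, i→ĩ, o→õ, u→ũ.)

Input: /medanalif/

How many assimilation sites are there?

/e/ after nasal /m/ → [ẽ]
/a/ after nasal /n/ → [ã]
2 segments change.

2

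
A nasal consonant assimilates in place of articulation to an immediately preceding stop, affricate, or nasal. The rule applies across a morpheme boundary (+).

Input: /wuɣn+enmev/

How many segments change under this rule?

/m/ after /n/ (alveolar) → [n]
1 segment changes.

1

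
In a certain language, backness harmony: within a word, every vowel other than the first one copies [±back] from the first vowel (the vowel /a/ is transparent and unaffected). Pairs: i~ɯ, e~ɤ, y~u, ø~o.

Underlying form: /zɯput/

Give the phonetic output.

no segment meets the rule's conditions; no change.

[zɯput]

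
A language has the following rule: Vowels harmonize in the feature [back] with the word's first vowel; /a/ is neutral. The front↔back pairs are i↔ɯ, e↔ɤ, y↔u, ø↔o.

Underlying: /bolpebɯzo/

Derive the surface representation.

[bolpɤbɯzo]

/e/ harmonizes with /o/ ([+back]) → [ɤ]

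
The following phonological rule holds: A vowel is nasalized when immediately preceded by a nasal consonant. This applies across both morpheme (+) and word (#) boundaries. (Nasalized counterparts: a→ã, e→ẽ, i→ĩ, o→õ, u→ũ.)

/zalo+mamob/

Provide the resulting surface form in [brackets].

[zalo+mãmõb]

/a/ after nasal /m/ → [ã]
/o/ after nasal /m/ → [õ]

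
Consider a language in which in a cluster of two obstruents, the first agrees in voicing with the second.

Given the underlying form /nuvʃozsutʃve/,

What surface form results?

[nufʃossudʒve]

/v/ before /ʃ/ (voiceless) → [f]
/z/ before /s/ (voiceless) → [s]
/tʃ/ before /v/ (voiced) → [dʒ]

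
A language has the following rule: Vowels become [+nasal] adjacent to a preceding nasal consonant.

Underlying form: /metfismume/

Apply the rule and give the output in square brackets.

[mẽtfismũmẽ]

/e/ after nasal /m/ → [ẽ]
/u/ after nasal /m/ → [ũ]
/e/ after nasal /m/ → [ẽ]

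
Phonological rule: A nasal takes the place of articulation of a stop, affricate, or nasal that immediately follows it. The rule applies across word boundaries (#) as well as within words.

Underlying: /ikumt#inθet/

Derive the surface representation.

[ikunt#inθet]

/m/ before /t/ (alveolar) → [n]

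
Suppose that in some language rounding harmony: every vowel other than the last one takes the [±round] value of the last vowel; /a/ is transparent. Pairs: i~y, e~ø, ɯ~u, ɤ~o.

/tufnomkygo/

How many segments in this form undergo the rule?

0

No segment meets the rule's conditions.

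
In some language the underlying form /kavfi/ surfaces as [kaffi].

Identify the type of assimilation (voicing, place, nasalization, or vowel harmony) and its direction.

voicing assimilation, regressive

/v/→[f].
Each target copies a feature from the following segment, so the direction is regressive.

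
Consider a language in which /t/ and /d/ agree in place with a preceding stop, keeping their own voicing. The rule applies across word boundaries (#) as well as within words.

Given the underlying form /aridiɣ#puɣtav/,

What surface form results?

no segment meets the rule's conditions; no change.

[aridiɣ#puɣtav]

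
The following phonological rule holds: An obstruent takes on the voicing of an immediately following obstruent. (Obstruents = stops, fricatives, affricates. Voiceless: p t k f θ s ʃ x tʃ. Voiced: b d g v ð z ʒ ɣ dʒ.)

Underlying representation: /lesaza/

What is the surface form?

[lesaza]

no segment meets the rule's conditions; no change.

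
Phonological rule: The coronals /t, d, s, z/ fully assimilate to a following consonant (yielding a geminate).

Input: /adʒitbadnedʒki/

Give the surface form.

/t/ before /b/ → [b] (total assimilation)
/d/ before /n/ → [n] (total assimilation)

[adʒibbannedʒki]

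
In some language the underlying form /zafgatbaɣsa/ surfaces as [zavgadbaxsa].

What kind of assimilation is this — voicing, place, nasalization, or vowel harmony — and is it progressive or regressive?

/f/→[v] /t/→[d] /ɣ/→[x].
Each target copies a feature from the following segment, so the direction is regressive.

voicing assimilation, regressive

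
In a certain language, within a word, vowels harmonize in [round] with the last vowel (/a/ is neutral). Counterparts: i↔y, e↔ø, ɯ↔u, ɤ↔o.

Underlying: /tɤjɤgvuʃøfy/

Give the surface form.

/ɤ/ harmonizes with /y/ ([+round]) → [o]
/ɤ/ harmonizes with /y/ ([+round]) → [o]

[tojogvuʃøfy]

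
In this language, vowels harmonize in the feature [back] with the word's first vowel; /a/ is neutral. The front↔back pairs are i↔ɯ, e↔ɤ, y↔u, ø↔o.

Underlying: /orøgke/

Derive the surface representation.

[orogkɤ]

/ø/ harmonizes with /o/ ([+back]) → [o]
/e/ harmonizes with /o/ ([+back]) → [ɤ]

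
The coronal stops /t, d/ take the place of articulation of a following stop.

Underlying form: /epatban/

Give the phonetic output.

[epapban]

/t/ before /b/ (labial) → [p]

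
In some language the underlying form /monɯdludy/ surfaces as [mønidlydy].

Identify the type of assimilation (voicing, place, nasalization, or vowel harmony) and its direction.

/o/→[ø] /ɯ/→[i] /u/→[y].
Vowels agree with the last vowel, so the harmony is regressive.

vowel harmony, regressive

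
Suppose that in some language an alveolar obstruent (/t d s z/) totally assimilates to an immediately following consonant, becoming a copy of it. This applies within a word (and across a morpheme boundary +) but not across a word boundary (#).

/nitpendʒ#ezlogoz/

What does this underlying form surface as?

[nippendʒ#ellogoz]

/t/ before /p/ → [p] (total assimilation)
/z/ before /l/ → [l] (total assimilation)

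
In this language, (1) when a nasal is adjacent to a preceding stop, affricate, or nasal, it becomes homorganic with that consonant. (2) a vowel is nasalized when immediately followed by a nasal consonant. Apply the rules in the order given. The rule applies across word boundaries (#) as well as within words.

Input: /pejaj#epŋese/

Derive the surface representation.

Rule 1: /ŋ/ after /p/ (labial) → [m]
After rule 1: pejaj#epmese
Rule 2: no segment meets the rule's conditions; no change.

[pejaj#epmese]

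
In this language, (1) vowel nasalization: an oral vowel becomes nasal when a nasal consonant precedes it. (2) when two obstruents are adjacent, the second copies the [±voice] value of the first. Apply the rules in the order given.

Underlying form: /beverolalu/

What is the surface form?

Rule 1: no segment meets the rule's conditions; no change.
After rule 1: beverolalu
Rule 2: no segment meets the rule's conditions; no change.

[beverolalu]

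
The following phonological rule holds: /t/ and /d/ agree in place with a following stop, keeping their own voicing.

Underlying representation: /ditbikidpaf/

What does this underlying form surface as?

[dipbikibpaf]

/t/ before /b/ (labial) → [p]
/d/ before /p/ (labial) → [b]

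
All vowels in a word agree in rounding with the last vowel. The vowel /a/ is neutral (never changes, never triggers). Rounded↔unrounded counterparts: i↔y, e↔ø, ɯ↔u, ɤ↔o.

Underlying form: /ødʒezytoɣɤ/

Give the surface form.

/ø/ harmonizes with /ɤ/ ([-round]) → [e]
/y/ harmonizes with /ɤ/ ([-round]) → [i]
/o/ harmonizes with /ɤ/ ([-round]) → [ɤ]

[edʒezitɤɣɤ]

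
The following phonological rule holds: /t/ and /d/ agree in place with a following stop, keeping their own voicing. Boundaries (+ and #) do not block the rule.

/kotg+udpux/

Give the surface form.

/t/ before /g/ (velar) → [k]
/d/ before /p/ (labial) → [b]

[kokg+ubpux]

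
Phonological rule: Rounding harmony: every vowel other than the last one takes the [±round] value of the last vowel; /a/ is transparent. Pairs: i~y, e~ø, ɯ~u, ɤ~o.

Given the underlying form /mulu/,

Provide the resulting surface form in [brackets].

no segment meets the rule's conditions; no change.

[mulu]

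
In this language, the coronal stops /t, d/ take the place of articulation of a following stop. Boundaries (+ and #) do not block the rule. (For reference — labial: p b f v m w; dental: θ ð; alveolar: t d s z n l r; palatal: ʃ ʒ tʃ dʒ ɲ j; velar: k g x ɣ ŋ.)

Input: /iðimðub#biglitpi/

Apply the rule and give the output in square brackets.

/t/ before /p/ (labial) → [p]

[iðimðub#biglippi]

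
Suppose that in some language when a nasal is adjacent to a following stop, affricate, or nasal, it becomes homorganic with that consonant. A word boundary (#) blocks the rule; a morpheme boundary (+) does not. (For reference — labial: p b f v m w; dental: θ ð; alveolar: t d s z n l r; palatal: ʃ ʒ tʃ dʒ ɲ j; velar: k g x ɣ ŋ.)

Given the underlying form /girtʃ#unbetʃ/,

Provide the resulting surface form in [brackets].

/n/ before /b/ (labial) → [m]

[girtʃ#umbetʃ]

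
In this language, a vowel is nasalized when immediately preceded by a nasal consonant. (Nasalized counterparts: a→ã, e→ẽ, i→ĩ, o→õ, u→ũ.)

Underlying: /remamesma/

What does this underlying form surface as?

/a/ after nasal /m/ → [ã]
/e/ after nasal /m/ → [ẽ]
/a/ after nasal /m/ → [ã]

[remãmẽsmã]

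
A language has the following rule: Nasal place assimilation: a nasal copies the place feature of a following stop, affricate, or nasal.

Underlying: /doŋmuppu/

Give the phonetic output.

[dommuppu]

/ŋ/ before /m/ (labial) → [m]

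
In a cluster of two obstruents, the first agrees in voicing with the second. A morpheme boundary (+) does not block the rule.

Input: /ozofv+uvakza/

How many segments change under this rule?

2

/f/ before /v/ (voiced) → [v]
/k/ before /z/ (voiced) → [g]
2 segments change.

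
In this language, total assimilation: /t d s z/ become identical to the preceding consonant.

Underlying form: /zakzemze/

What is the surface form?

/z/ after /k/ → [k] (total assimilation)
/z/ after /m/ → [m] (total assimilation)

[zakkemme]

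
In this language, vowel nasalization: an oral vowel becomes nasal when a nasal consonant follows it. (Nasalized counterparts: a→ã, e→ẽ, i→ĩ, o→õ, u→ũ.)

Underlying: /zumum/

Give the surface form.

/u/ before nasal /m/ → [ũ]
/u/ before nasal /m/ → [ũ]

[zũmũm]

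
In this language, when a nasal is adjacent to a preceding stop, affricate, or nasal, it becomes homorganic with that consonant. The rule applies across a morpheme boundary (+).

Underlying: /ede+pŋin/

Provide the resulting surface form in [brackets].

[ede+pmin]

/ŋ/ after /p/ (labial) → [m]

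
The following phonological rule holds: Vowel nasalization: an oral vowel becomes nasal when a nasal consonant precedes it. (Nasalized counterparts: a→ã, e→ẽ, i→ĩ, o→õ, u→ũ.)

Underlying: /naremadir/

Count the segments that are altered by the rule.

/a/ after nasal /n/ → [ã]
/a/ after nasal /m/ → [ã]
2 segments change.

2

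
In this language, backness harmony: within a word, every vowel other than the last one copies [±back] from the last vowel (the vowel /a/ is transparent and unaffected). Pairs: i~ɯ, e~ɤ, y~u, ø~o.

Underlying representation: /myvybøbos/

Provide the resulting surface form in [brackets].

[muvubobos]

/y/ harmonizes with /o/ ([+back]) → [u]
/y/ harmonizes with /o/ ([+back]) → [u]
/ø/ harmonizes with /o/ ([+back]) → [o]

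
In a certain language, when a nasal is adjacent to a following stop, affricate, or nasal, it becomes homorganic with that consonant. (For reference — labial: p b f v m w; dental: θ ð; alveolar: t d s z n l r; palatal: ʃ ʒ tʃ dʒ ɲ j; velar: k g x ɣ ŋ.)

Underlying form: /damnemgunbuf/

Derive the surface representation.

[danneŋgumbuf]

/m/ before /n/ (alveolar) → [n]
/m/ before /g/ (velar) → [ŋ]
/n/ before /b/ (labial) → [m]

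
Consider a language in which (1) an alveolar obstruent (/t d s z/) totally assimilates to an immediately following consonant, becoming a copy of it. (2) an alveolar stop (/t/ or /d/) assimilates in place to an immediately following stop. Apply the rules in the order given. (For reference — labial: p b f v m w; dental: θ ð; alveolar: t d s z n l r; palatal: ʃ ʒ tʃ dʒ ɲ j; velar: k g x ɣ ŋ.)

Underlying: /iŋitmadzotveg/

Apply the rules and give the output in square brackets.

Rule 1: /t/ before /m/ → [m] (total assimilation)
Rule 1: /d/ before /z/ → [z] (total assimilation)
Rule 1: /t/ before /v/ → [v] (total assimilation)
After rule 1: iŋimmazzovveg
Rule 2: no segment meets the rule's conditions; no change.

[iŋimmazzovveg]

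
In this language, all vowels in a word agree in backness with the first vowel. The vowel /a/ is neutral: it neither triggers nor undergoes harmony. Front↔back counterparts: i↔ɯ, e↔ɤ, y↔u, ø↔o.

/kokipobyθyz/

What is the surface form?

[kokɯpobuθuz]

/i/ harmonizes with /o/ ([+back]) → [ɯ]
/y/ harmonizes with /o/ ([+back]) → [u]
/y/ harmonizes with /o/ ([+back]) → [u]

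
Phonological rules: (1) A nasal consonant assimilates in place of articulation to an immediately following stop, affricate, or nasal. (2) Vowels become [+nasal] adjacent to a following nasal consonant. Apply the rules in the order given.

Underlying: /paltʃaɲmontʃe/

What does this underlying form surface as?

[paltʃãmmõɲtʃe]

Rule 1: /ɲ/ before /m/ (labial) → [m]
Rule 1: /n/ before /tʃ/ (palatal) → [ɲ]
After rule 1: paltʃammoɲtʃe
Rule 2: /a/ before nasal /m/ → [ã]
Rule 2: /o/ before nasal /ɲ/ → [õ]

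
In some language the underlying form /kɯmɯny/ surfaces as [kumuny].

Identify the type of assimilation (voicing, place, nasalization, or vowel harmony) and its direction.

/ɯ/→[u] /ɯ/→[u].
Vowels agree with the last vowel, so the harmony is regressive.

vowel harmony, regressive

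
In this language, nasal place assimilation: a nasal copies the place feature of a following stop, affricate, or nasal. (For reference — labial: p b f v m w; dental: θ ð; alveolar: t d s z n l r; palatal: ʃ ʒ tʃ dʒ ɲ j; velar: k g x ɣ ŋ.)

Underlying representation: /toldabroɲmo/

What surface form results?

/ɲ/ before /m/ (labial) → [m]

[toldabrommo]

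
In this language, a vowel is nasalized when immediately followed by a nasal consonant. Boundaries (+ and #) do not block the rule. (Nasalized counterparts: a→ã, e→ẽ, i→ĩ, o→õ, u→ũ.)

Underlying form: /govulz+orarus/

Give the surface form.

no segment meets the rule's conditions; no change.

[govulz+orarus]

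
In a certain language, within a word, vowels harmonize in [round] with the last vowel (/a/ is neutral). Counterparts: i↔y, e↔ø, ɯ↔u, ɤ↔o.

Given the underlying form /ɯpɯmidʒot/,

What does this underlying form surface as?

[upumydʒot]

/ɯ/ harmonizes with /o/ ([+round]) → [u]
/ɯ/ harmonizes with /o/ ([+round]) → [u]
/i/ harmonizes with /o/ ([+round]) → [y]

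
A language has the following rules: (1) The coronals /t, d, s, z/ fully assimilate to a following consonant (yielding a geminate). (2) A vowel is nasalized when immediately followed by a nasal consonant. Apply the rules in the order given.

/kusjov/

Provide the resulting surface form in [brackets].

[kujjov]

Rule 1: /s/ before /j/ → [j] (total assimilation)
After rule 1: kujjov
Rule 2: no segment meets the rule's conditions; no change.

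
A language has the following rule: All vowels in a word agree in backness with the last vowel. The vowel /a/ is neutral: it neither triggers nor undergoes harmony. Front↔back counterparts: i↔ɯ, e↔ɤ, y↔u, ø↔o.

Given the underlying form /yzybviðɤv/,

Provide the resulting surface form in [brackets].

[uzubvɯðɤv]

/y/ harmonizes with /ɤ/ ([+back]) → [u]
/y/ harmonizes with /ɤ/ ([+back]) → [u]
/i/ harmonizes with /ɤ/ ([+back]) → [ɯ]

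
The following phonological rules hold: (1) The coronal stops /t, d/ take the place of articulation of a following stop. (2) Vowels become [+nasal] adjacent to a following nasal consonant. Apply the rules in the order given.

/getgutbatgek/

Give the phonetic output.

Rule 1: /t/ before /g/ (velar) → [k]
Rule 1: /t/ before /b/ (labial) → [p]
Rule 1: /t/ before /g/ (velar) → [k]
After rule 1: gekgupbakgek
Rule 2: no segment meets the rule's conditions; no change.

[gekgupbakgek]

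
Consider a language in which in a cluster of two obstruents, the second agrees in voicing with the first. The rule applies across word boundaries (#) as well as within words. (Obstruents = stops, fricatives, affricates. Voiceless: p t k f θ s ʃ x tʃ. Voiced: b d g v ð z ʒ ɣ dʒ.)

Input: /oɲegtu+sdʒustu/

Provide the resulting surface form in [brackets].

/t/ after /g/ (voiced) → [d]
/dʒ/ after /s/ (voiceless) → [tʃ]

[oɲegdu+stʃustu]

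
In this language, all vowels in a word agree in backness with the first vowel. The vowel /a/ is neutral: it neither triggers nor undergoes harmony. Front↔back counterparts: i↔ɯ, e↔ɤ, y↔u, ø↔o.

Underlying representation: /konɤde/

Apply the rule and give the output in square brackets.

[konɤdɤ]

/e/ harmonizes with /o/ ([+back]) → [ɤ]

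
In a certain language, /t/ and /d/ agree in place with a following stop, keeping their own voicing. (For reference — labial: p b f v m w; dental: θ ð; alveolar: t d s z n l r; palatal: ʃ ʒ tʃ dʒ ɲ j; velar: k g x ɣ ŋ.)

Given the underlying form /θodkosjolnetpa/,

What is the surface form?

[θogkosjolneppa]

/d/ before /k/ (velar) → [g]
/t/ before /p/ (labial) → [p]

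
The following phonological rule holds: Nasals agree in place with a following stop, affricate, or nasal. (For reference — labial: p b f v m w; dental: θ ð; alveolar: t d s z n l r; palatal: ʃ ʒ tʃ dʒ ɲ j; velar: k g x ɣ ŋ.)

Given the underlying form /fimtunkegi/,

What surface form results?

[fintuŋkegi]

/m/ before /t/ (alveolar) → [n]
/n/ before /k/ (velar) → [ŋ]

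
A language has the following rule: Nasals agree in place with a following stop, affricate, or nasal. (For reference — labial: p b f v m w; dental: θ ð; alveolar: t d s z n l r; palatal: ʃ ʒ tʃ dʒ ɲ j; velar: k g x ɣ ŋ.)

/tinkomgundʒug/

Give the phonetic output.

/n/ before /k/ (velar) → [ŋ]
/m/ before /g/ (velar) → [ŋ]
/n/ before /dʒ/ (palatal) → [ɲ]

[tiŋkoŋguɲdʒug]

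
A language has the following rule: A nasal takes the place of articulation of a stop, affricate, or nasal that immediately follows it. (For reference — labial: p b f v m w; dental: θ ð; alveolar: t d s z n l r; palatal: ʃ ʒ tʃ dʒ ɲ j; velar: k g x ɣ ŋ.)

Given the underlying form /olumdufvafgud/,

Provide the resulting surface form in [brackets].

[olundufvafgud]

/m/ before /d/ (alveolar) → [n]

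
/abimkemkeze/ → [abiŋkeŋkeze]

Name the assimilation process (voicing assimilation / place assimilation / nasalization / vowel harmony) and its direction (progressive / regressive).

/m/→[ŋ] /m/→[ŋ].
Each target copies a feature from the following segment, so the direction is regressive.

place assimilation, regressive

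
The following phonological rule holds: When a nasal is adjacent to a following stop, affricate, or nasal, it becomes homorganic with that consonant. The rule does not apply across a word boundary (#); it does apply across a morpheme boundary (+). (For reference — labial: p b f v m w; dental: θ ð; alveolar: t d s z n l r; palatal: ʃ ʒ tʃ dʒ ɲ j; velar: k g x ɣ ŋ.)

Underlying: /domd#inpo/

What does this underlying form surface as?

[dond#impo]

/m/ before /d/ (alveolar) → [n]
/n/ before /p/ (labial) → [m]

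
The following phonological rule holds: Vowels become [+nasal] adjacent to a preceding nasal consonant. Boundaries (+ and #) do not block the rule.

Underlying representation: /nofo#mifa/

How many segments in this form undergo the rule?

2

/o/ after nasal /n/ → [õ]
/i/ after nasal /m/ → [ĩ]
2 segments change.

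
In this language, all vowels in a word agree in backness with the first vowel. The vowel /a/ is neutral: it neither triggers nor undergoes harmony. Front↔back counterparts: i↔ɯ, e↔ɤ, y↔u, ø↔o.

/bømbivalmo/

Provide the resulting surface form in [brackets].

[bømbivalmø]

/o/ harmonizes with /ø/ ([-back]) → [ø]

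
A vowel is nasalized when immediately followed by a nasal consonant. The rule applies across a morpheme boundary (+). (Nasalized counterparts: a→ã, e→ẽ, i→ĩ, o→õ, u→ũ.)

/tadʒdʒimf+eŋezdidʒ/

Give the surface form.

[tadʒdʒĩmf+ẽŋezdidʒ]

/i/ before nasal /m/ → [ĩ]
/e/ before nasal /ŋ/ → [ẽ]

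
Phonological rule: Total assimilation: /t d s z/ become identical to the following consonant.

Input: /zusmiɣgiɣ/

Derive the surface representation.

[zummiɣgiɣ]

/s/ before /m/ → [m] (total assimilation)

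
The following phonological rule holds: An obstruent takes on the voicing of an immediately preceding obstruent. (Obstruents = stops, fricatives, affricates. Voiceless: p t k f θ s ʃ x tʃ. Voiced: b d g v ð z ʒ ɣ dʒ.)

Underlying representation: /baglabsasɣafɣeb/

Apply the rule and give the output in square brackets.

/s/ after /b/ (voiced) → [z]
/ɣ/ after /s/ (voiceless) → [x]
/ɣ/ after /f/ (voiceless) → [x]

[baglabzasxafxeb]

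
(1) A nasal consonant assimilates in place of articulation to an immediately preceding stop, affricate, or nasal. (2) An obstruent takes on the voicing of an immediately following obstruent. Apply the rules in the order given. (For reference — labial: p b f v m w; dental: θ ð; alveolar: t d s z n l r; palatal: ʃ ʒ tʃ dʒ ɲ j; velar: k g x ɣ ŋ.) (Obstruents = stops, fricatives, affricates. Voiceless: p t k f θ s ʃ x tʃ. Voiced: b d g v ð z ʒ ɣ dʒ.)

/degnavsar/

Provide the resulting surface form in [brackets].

[degŋafsar]

Rule 1: /n/ after /g/ (velar) → [ŋ]
After rule 1: degŋavsar
Rule 2: /v/ before /s/ (voiceless) → [f]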